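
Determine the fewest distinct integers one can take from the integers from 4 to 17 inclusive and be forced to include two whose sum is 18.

A set avoiding the sum 18 can contain at most one of each pair {x, 18−x}, plus the 4 elements whose complement lies outside the range or equal to its own complement.
The integers 9, …, 17 (9 of them) are such a set: any two sum to at least 9+10 = 19 > 18.
By the pigeonhole principle, any 10th integer completes one of the 5 pairs, so 10 choices force a sum of 18.

10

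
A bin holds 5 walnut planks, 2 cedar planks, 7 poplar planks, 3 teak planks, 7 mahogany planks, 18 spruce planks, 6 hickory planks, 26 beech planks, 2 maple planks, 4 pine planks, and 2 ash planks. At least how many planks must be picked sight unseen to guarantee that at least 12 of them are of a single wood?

Pigeonhole: put each drawn plank into a box by wood. The largest draw with every box below 12 takes min(count, 11) from each wood; woods with fewer than 11 contribute all they have.
Σ min(cᵢ, 11) = 5 + 2 + 7 + 3 + 7 + 11 + 6 + 11 + 2 + 4 + 2 = 60.
Draw number 60 + 1 = 61 must push one box to 12.

61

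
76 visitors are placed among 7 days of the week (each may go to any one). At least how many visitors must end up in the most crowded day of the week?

11

The 7 days of the week are the holes and the 76 visitors are the pigeons.
If every day of the week held at most 10 visitors, the total would be at most 7 × 10 = 70, which is less than 76.
So some day of the week holds at least ⌈76/7⌉ = 11 visitors.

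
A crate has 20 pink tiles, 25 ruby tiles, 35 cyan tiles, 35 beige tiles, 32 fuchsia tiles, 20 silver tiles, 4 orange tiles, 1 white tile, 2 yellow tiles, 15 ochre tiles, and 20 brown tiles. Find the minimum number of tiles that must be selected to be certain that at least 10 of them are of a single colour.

By pigeonhole, put each drawn tile into a box by colour. The largest draw with every box below 10 takes min(count, 9) from each colour; colours with fewer than 9 contribute all they have.
Σ min(cᵢ, 9) = 9 + 9 + 9 + 9 + 9 + 9 + 4 + 1 + 2 + 9 + 9 = 79.
Draw number 79 + 1 = 80 must push one box to 10.

80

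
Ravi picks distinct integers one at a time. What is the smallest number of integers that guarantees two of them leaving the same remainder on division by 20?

The 20 residue classes mod 20 are the pigeonholes.
With 20 integers one could put 1 in each residue class and have no class reach 2.
The 21st integer pushes some class to 2, so 20·1 + 1 = 21.

21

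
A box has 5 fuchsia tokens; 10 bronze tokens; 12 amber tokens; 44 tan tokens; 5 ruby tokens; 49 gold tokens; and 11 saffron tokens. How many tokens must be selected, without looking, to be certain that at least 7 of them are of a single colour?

An adversary could hand out at most 6 tokens per colour (fuchsia, ruby run out sooner): 5 + 6 + 6 + 6 + 5 + 6 + 6 = 40 tokens and still no colour has 7.
One more token lands in a colour already at 6, so 41 draws are enough and 40 are not.

41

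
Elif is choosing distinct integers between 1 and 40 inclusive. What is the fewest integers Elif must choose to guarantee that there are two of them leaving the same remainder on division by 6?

Pigeonhole: the 6 residue classes mod 6 are the pigeonholes.
With 6 integers one could put 1 in each residue class and have no class reach 2.
The 7th integer pushes some class to 2, so 6·1 + 1 = 7.

7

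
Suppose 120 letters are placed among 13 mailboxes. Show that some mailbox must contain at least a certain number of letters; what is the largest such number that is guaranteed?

10

Pigeonhole: the 13 mailboxes are the holes and the 120 letters are the pigeons.
If every mailbox held at most 9 letters, the total would be at most 13 × 9 = 117, which is less than 120.
So some mailbox holds at least ⌈120/13⌉ = 10 letters.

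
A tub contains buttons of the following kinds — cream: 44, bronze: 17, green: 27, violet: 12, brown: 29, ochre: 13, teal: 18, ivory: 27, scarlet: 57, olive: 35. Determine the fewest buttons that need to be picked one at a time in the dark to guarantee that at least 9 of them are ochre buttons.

In the worst case for collecting ochre buttons, every non-ochre button comes out first.
There are 44 + 17 + 27 + 12 + 29 + 18 + 27 + 57 + 35 = 266 non-ochre buttons altogether.
After those, each further button must be ochre, so 266 + 9 = 275 draws guarantee 9 ochre buttons.

275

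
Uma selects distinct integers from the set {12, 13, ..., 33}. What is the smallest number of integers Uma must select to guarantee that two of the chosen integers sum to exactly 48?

Group the elements by complementary pair {x, 48−x}: {15,33}, {16,32}, {17,31}, …, giving 9 two-element pairs, the single value 24 (it cannot pair with itself since the integers are distinct), and 3 integers whose partner 48−x falls outside [12,33].
By pigeonhole, treating each of those 13 groups as a pigeonhole, one can pick one integer per group — 13 integers — with no two summing to 48.
The 14th integer lands in an occupied pair, forcing a sum of 48.

14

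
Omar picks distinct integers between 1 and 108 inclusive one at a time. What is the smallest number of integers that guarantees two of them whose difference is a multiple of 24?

Integers whose pairwise differences are multiples of 24 are exactly those sharing a remainder mod 24. Pigeonhole: the 24 residue classes mod 24 are the pigeonholes.
With 24 integers one could put 1 in each residue class and have no class reach 2.
The 25th integer pushes some class to 2, so 24·1 + 1 = 25.

25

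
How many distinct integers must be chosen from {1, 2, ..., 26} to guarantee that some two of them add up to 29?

Group the elements by complementary pair {x, 29−x}: {3,26}, {4,25}, {5,24}, …, giving 12 two-element pairs and 2 integers whose partner 29−x falls outside [1,26].
Treating each of those 14 groups as a pigeonhole, one can pick one integer per group — 14 integers — with no two summing to 29.
The 15th integer lands in an occupied pair, forcing a sum of 29.

15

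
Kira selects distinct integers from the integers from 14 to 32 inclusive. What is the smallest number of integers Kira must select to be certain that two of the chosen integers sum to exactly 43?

A set avoiding the sum 43 can contain at most one of each pair {x, 43−x}, plus the 3 elements whose complement lies outside the range.
The integers 22, …, 32 (11 of them) are such a set: any two sum to at least 22+23 = 45 > 43.
Any 12th integer completes one of the 8 pairs, so 12 choices force a sum of 43.

12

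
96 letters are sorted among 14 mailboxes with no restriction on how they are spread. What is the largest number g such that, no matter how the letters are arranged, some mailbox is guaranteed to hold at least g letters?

7

The 14 mailboxes are the holes and the 96 letters are the pigeons.
If every mailbox held at most 6 letters, the total would be at most 14 × 6 = 84, which is less than 96.
So some mailbox holds at least ⌈96/14⌉ = 7 letters.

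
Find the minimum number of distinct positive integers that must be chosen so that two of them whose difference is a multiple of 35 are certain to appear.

36

Integers whose pairwise differences are multiples of 35 are exactly those sharing a remainder mod 35. The 35 residue classes mod 35 are the pigeonholes.
With 35 integers one could put 1 in each residue class and have no class reach 2.
The 36th integer pushes some class to 2, so 35·1 + 1 = 36.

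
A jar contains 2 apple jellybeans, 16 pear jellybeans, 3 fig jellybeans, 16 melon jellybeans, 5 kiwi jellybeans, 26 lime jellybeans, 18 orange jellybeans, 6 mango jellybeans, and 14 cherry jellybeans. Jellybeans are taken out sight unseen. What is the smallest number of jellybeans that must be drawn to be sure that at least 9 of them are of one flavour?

Pigeonhole: put each drawn jellybean into a box by flavour. The largest draw with every box below 9 takes min(count, 8) from each flavour; flavours with fewer than 8 contribute all they have.
Σ min(cᵢ, 8) = 2 + 8 + 3 + 8 + 5 + 8 + 8 + 6 + 8 = 56.
Draw number 56 + 1 = 57 must push one box to 9.

57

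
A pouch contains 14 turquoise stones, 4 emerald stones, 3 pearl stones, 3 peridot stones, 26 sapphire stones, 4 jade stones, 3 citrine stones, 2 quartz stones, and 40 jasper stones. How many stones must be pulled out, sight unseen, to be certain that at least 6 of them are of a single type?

35

An adversary could hand out at most 5 stones per type (6 types run out sooner): 5 + 4 + 3 + 3 + 5 + 4 + 3 + 2 + 5 = 34 stones and still no type has 6.
One more stone lands in a type already at 5, so 35 draws are enough and 34 are not.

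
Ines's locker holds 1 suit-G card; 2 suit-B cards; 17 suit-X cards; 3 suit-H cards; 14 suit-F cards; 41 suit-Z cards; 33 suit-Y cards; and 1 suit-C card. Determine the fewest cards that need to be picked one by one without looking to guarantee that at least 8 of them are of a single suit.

36

By the pigeonhole principle, the 8 suits are the holes; the cards drawn are the pigeons.
To avoid 8 of any one suit, the worst case takes at most 7 of each suit, or every card of a suit that has fewer than 7.
That gives 1 + 2 + 7 + 3 + 7 + 7 + 7 + 1 = 35 cards with no suit reaching 8.
The next card forces some suit to 8, so 35 + 1 = 36.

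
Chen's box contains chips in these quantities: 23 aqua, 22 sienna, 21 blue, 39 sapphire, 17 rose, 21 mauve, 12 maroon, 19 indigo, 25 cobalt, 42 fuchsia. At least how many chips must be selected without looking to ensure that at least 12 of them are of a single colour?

An adversary could hand out at most 11 chips per colour: 11 + 11 + 11 + 11 + 11 + 11 + 11 + 11 + 11 + 11 = 110 chips and still no colour has 12.
Pigeonhole: one more chip lands in a colour already at 11, so 111 draws are enough and 110 are not.

111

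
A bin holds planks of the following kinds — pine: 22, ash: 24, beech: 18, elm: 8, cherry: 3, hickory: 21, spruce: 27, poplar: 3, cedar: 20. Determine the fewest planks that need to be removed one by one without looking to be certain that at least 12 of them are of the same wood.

81

By pigeonhole, the 9 woods are the holes; the planks drawn are the pigeons.
To avoid 12 of any one wood, the worst case takes at most 11 of each wood, or every plank of a wood that has fewer than 11.
That gives 11 + 11 + 11 + 8 + 3 + 11 + 11 + 3 + 11 = 80 planks with no wood reaching 12.
The next plank forces some wood to 12, so 80 + 1 = 81.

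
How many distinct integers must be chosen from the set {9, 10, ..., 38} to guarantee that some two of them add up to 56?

21

Two chosen integers sum to 56 exactly when both halves of some pair {x, 56−x} with 18 ≤ x ≤ 56−x ≤ 38 are chosen — 10 such pairs.
The remaining 10 elements (those with no distinct partner in range) can never complete a 56-sum, so the worst case takes all of them and one from each pair: 10 + 10 = 20.
By the pigeonhole principle, the 21st integer has to be the second member of some pair, so 20 + 1 = 21.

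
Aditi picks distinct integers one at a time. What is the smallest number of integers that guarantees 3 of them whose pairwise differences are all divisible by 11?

Integers whose pairwise differences are multiples of 11 are exactly those sharing a remainder mod 11. The 11 residue classes mod 11 are the pigeonholes.
With 22 integers one could put 2 in each residue class and have no class reach 3.
The 23rd integer pushes some class to 3, so 11·2 + 1 = 23.

23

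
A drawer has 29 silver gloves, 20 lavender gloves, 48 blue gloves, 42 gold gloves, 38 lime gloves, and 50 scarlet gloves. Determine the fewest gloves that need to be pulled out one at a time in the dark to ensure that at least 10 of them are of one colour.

By the pigeonhole principle, put each drawn glove into a box by colour. The largest draw with every box below 10 takes min(count, 9) from each colour.
Σ min(cᵢ, 9) = 9 + 9 + 9 + 9 + 9 + 9 = 54.
Draw number 54 + 1 = 55 must push one box to 10.

55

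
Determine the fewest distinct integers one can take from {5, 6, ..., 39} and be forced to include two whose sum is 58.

Two chosen integers sum to 58 exactly when both halves of some pair {x, 58−x} with 19 ≤ x ≤ 58−x ≤ 39 are chosen — 10 such pairs.
The remaining 15 elements (those with no distinct partner in range) can never complete a 58-sum, so the worst case takes all of them and one from each pair: 15 + 10 = 25.
By pigeonhole, the 26th integer has to be the second member of some pair, so 25 + 1 = 26.

26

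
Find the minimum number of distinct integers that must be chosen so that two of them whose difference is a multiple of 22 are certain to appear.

23

Integers whose pairwise differences are multiples of 22 are exactly those sharing a remainder mod 22. The 22 residue classes mod 22 are the pigeonholes.
With 22 integers one could put 1 in each residue class and have no class reach 2.
The 23rd integer pushes some class to 2, so 22·1 + 1 = 23.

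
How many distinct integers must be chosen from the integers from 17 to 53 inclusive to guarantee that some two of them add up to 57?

26

Two chosen integers sum to 57 exactly when both halves of some pair {x, 57−x} with 17 ≤ x ≤ 57−x ≤ 40 are chosen — 12 such pairs.
The remaining 13 elements (those with no distinct partner in range) can never complete a 57-sum, so the worst case takes all of them and one from each pair: 13 + 12 = 25.
The 26th integer has to be the second member of some pair, so 25 + 1 = 26.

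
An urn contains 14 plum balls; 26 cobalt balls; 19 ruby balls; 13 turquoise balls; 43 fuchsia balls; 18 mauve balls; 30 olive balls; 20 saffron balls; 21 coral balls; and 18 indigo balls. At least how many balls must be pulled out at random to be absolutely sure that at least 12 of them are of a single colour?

111

An adversary could hand out at most 11 balls per colour: 11 + 11 + 11 + 11 + 11 + 11 + 11 + 11 + 11 + 11 = 110 balls and still no colour has 12.
One more ball lands in a colour already at 11, so 111 draws are enough and 110 are not.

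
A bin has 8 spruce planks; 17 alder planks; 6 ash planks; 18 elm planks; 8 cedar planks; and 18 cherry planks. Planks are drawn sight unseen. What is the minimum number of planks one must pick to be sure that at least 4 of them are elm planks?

In the worst case for collecting elm planks, every non-elm plank comes out first.
There are 8 + 17 + 6 + 8 + 18 = 57 non-elm planks altogether.
After those, each further plank must be elm, so 57 + 4 = 61 draws guarantee 4 elm planks.

61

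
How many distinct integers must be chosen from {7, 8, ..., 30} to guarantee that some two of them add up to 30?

17

A set avoiding the sum 30 can contain at most one of each pair {x, 30−x}, plus the 8 elements whose complement lies outside the range or equal to its own complement.
The integers 15, …, 30 (16 of them) are such a set: any two sum to at least 15+16 = 31 > 30.
By pigeonhole, any 17th integer completes one of the 8 pairs, so 17 choices force a sum of 30.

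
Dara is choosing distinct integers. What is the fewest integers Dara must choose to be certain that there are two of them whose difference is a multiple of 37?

38

Integers whose pairwise differences are multiples of 37 are exactly those sharing a remainder mod 37. The 37 residue classes mod 37 are the pigeonholes.
With 37 integers one could put 1 in each residue class and have no class reach 2.
The 38th integer pushes some class to 2, so 37·1 + 1 = 38.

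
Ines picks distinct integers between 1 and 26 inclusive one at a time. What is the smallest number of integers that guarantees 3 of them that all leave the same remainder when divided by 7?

By the pigeonhole principle, the 7 residue classes mod 7 are the pigeonholes.
With 14 integers one could put 2 in each residue class and have no class reach 3.
The 15th integer pushes some class to 3, so 7·2 + 1 = 15.

15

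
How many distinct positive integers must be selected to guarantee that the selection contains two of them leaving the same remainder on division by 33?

34

The 33 residue classes mod 33 are the pigeonholes.
With 33 integers one could put 1 in each residue class and have no class reach 2.
The 34th integer pushes some class to 2, so 33·1 + 1 = 34.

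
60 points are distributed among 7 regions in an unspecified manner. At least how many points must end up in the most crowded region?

9

By the pigeonhole principle, the 7 regions are the holes and the 60 points are the pigeons.
If every region held at most 8 points, the total would be at most 7 × 8 = 56, which is less than 60.
So some region holds at least ⌈60/7⌉ = 9 points.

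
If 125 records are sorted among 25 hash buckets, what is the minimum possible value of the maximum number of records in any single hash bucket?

Pigeonhole: the 25 hash buckets are the holes and the 125 records are the pigeons.
If every hash bucket held at most 4 records, the total would be at most 25 × 4 = 100, which is less than 125.
So some hash bucket holds at least ⌈125/25⌉ = 5 records.

5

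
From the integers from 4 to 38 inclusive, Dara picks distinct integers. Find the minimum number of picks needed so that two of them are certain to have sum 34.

Group the elements by complementary pair {x, 34−x}: {4,30}, {5,29}, {6,28}, …, giving 13 two-element pairs; the single value 17 (it cannot pair with itself since the integers are distinct); and 8 integers whose partner 34−x falls outside [4,38].
Treating each of those 22 groups as a pigeonhole, one can pick one integer per group — 22 integers — with no two summing to 34.
The 23rd integer lands in an occupied pair, forcing a sum of 34.

23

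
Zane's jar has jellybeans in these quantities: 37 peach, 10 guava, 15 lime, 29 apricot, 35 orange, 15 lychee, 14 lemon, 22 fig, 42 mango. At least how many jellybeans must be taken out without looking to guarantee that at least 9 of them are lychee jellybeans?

213

In the worst case for collecting lychee jellybeans, every non-lychee jellybean comes out first.
There are 37 + 10 + 15 + 29 + 35 + 14 + 22 + 42 = 204 non-lychee jellybeans altogether.
After those, each further jellybean must be lychee, so 204 + 9 = 213 draws guarantee 9 lychee jellybeans.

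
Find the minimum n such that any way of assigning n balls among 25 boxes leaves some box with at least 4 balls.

With 75 balls one could put exactly 3 in each of the 25 boxes, and no box would reach 4.
Pigeonhole: one more ball must land in a box that already has 3, giving it 4.
So 25 × 3 + 1 = 76 balls are required.

76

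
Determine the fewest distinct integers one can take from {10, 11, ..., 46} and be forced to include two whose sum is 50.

Group the elements by complementary pair {x, 50−x}: {10,40}, {11,39}, {12,38}, …, giving 15 two-element pairs, the single value 25 (it cannot pair with itself since the integers are distinct), and 6 integers whose partner 50−x falls outside [10,46].
By pigeonhole, treating each of those 22 groups as a pigeonhole, one can pick one integer per group — 22 integers — with no two summing to 50.
The 23rd integer lands in an occupied pair, forcing a sum of 50.

23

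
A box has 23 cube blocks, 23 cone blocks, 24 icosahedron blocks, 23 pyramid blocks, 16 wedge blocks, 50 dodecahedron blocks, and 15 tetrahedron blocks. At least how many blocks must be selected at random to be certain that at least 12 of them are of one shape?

An adversary could hand out at most 11 blocks per shape: 11 + 11 + 11 + 11 + 11 + 11 + 11 = 77 blocks and still no shape has 12.
Pigeonhole: one more block lands in a shape already at 11, so 78 draws are enough and 77 are not.

78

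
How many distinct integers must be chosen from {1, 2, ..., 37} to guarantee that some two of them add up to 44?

23

Group the elements by complementary pair {x, 44−x}: {7,37}, {8,36}, {9,35}, …, giving 15 two-element pairs, the single value 22 (it cannot pair with itself since the integers are distinct), and 6 integers whose partner 44−x falls outside [1,37].
Pigeonhole: treating each of those 22 groups as a pigeonhole, one can pick one integer per group — 22 integers — with no two summing to 44.
The 23rd integer lands in an occupied pair, forcing a sum of 44.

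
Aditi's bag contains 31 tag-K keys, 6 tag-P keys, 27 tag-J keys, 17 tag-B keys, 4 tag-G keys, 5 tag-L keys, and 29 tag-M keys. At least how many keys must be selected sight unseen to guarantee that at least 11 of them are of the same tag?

An adversary could hand out at most 10 keys per tag (tag-P, tag-G, tag-L run out sooner): 10 + 6 + 10 + 10 + 4 + 5 + 10 = 55 keys and still no tag has 11.
One more key lands in a tag already at 10, so 56 draws are enough and 55 are not.

56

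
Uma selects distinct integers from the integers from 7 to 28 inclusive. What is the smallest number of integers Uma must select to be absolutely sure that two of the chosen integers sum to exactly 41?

15

A set avoiding the sum 41 can contain at most one of each pair {x, 41−x}, plus the 6 elements whose complement lies outside the range.
The integers 7, …, 20 (14 of them) are such a set: any two sum to at least 7+8 = 15 and at most 19+20 = 39 < 41.
Any 15th integer completes one of the 8 pairs, so 15 choices force a sum of 41.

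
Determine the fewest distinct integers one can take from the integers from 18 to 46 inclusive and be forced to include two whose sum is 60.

A set avoiding the sum 60 can contain at most one of each pair {x, 60−x}, plus the 5 elements whose complement lies outside the range or equal to its own complement.
The integers 30, …, 46 (17 of them) are such a set: any two sum to at least 30+31 = 61 > 60.
Pigeonhole: any 18th integer completes one of the 12 pairs, so 18 choices force a sum of 60.

18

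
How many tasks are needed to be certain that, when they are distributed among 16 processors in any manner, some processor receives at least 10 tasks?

145

With 144 tasks one could put exactly 9 in each of the 16 processors, and no processor would reach 10.
Pigeonhole: one more task must land in a processor that already has 9, giving it 10.
So 16 × 9 + 1 = 145 tasks are required.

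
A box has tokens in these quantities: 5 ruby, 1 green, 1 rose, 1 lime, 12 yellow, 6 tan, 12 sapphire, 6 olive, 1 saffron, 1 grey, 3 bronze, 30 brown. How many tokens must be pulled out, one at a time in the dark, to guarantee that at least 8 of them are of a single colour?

47

By pigeonhole, put each drawn token into a box by colour. The largest draw with every box below 8 takes min(count, 7) from each colour; colours with fewer than 7 contribute all they have.
Σ min(cᵢ, 7) = 5 + 1 + 1 + 1 + 7 + 6 + 7 + 6 + 1 + 1 + 3 + 7 = 46.
Draw number 46 + 1 = 47 must push one box to 8.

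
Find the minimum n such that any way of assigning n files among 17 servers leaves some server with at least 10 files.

With 153 files one could put exactly 9 in each of the 17 servers, and no server would reach 10.
By the pigeonhole principle, one more file must land in a server that already has 9, giving it 10.
So 17 × 9 + 1 = 154 files are required.

154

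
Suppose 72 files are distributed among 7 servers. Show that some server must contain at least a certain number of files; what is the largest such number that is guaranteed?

11

By the pigeonhole principle, the 7 servers are the holes and the 72 files are the pigeons.
If every server held at most 10 files, the total would be at most 7 × 10 = 70, which is less than 72.
So some server holds at least ⌈72/7⌉ = 11 files.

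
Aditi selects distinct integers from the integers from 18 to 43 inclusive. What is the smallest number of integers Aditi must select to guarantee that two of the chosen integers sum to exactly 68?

18

Two chosen integers sum to 68 exactly when both halves of some pair {x, 68−x} with 25 ≤ x ≤ 68−x ≤ 43 are chosen — 9 such pairs.
The remaining 8 elements (those with no distinct partner in range) can never complete a 68-sum, so the worst case takes all of them and one from each pair: 8 + 9 = 17.
By the pigeonhole principle, the 18th integer has to be the second member of some pair, so 17 + 1 = 18.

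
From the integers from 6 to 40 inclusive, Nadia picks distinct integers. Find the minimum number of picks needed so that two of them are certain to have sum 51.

Group the elements by complementary pair {x, 51−x}: {11,40}, {12,39}, {13,38}, …, giving 15 two-element pairs and 5 integers whose partner 51−x falls outside [6,40].
Treating each of those 20 groups as a pigeonhole, one can pick one integer per group — 20 integers — with no two summing to 51.
The 21st integer lands in an occupied pair, forcing a sum of 51.

21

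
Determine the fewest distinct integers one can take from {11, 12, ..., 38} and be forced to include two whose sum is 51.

16

Two chosen integers sum to 51 exactly when both halves of some pair {x, 51−x} with 13 ≤ x ≤ 51−x ≤ 38 are chosen — 13 such pairs.
The remaining 2 elements (those with no distinct partner in range) can never complete a 51-sum, so the worst case takes all of them and one from each pair: 2 + 13 = 15.
By the pigeonhole principle, the 16th integer has to be the second member of some pair, so 15 + 1 = 16.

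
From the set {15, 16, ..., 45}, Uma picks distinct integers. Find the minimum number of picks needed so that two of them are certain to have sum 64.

19

Group the elements by complementary pair {x, 64−x}: {19,45}, {20,44}, {21,43}, …, giving 13 two-element pairs, the single value 32 (it cannot pair with itself since the integers are distinct), and 4 integers whose partner 64−x falls outside [15,45].
Treating each of those 18 groups as a pigeonhole, one can pick one integer per group — 18 integers — with no two summing to 64.
The 19th integer lands in an occupied pair, forcing a sum of 64.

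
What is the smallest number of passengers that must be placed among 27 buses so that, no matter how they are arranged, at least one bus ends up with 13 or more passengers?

With 324 passengers one could put exactly 12 in each of the 27 buses, and no bus would reach 13.
Pigeonhole: one more passenger must land in a bus that already has 12, giving it 13.
So 27 × 12 + 1 = 325 passengers are required.

325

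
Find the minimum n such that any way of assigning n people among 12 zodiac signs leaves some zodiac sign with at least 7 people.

With 72 people one could put exactly 6 in each of the 12 zodiac signs, and no zodiac sign would reach 7.
One more person must land in a zodiac sign that already has 6, giving it 7.
So 12 × 6 + 1 = 73 people are required.

73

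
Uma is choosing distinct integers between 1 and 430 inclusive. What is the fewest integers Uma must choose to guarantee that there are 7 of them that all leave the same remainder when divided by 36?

217

The 36 residue classes mod 36 are the pigeonholes.
With 216 integers one could put 6 in each residue class and have no class reach 7.
The 217th integer pushes some class to 7, so 36·6 + 1 = 217.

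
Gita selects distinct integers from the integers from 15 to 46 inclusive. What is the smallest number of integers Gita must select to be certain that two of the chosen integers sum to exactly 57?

Two chosen integers sum to 57 exactly when both halves of some pair {x, 57−x} with 15 ≤ x ≤ 57−x ≤ 42 are chosen — 14 such pairs.
The remaining 4 elements (those with no distinct partner in range) can never complete a 57-sum, so the worst case takes all of them and one from each pair: 4 + 14 = 18.
By pigeonhole, the 19th integer has to be the second member of some pair, so 18 + 1 = 19.

19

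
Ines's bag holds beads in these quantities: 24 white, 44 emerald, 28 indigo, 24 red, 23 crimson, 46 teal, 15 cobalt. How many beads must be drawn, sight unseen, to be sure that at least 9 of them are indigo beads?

In the worst case for collecting indigo beads, every non-indigo bead comes out first.
There are 24 + 44 + 24 + 23 + 46 + 15 = 176 non-indigo beads altogether.
After those, each further bead must be indigo, so 176 + 9 = 185 draws guarantee 9 indigo beads.

185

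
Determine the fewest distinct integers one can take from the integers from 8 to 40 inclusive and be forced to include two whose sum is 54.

Group the elements by complementary pair {x, 54−x}: {14,40}, {15,39}, {16,38}, …, giving 13 two-element pairs, the single value 27 (it cannot pair with itself since the integers are distinct), and 6 integers whose partner 54−x falls outside [8,40].
Pigeonhole: treating each of those 20 groups as a pigeonhole, one can pick one integer per group — 20 integers — with no two summing to 54.
The 21st integer lands in an occupied pair, forcing a sum of 54.

21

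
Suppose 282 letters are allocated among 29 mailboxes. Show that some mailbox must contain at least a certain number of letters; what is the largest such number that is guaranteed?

The 29 mailboxes are the holes and the 282 letters are the pigeons.
If every mailbox held at most 9 letters, the total would be at most 29 × 9 = 261, which is less than 282.
So some mailbox holds at least ⌈282/29⌉ = 10 letters.

10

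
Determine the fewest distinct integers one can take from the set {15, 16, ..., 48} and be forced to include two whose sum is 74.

24

Two chosen integers sum to 74 exactly when both halves of some pair {x, 74−x} with 26 ≤ x ≤ 74−x ≤ 48 are chosen — 11 such pairs.
The remaining 12 elements (those with no distinct partner in range) can never complete a 74-sum, so the worst case takes all of them and one from each pair: 12 + 11 = 23.
The 24th integer has to be the second member of some pair, so 23 + 1 = 24.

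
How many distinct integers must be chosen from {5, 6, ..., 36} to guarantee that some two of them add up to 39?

A set avoiding the sum 39 can contain at most one of each pair {x, 39−x}, plus the 2 elements whose complement lies outside the range.
The integers 20, …, 36 (17 of them) are such a set: any two sum to at least 20+21 = 41 > 39.
Pigeonhole: any 18th integer completes one of the 15 pairs, so 18 choices force a sum of 39.

18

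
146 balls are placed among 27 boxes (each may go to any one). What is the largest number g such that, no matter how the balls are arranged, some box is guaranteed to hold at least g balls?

By the pigeonhole principle, the 27 boxes are the holes and the 146 balls are the pigeons.
If every box held at most 5 balls, the total would be at most 27 × 5 = 135, which is less than 146.
So some box holds at least ⌈146/27⌉ = 6 balls.

6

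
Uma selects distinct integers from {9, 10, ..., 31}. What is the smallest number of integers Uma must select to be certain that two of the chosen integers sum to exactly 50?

Group the elements by complementary pair {x, 50−x}: {19,31}, {20,30}, {21,29}, …, giving 6 two-element pairs; the single value 25 (it cannot pair with itself since the integers are distinct); and 10 integers whose partner 50−x falls outside [9,31].
Treating each of those 17 groups as a pigeonhole, one can pick one integer per group — 17 integers — with no two summing to 50.
The 18th integer lands in an occupied pair, forcing a sum of 50.

18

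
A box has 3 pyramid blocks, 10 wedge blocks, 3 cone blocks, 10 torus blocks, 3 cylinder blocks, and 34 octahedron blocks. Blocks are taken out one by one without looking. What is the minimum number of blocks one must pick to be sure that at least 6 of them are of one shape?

Put each drawn block into a box by shape. The largest draw with every box below 6 takes min(count, 5) from each shape; shapes with fewer than 5 contribute all they have.
Σ min(cᵢ, 5) = 3 + 5 + 3 + 5 + 3 + 5 = 24.
Draw number 24 + 1 = 25 must push one box to 6.

25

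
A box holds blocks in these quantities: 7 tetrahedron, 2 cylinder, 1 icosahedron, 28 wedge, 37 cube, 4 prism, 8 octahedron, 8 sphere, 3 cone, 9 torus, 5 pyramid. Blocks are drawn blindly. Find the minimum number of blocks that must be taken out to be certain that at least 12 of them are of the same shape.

70

An adversary could hand out at most 11 blocks per shape (9 shapes run out sooner): 7 + 2 + 1 + 11 + 11 + 4 + 8 + 8 + 3 + 9 + 5 = 69 blocks and still no shape has 12.
Pigeonhole: one more block lands in a shape already at 11, so 70 draws are enough and 69 are not.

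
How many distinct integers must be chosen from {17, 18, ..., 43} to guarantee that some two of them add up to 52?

19

Group the elements by complementary pair {x, 52−x}: {17,35}, {18,34}, {19,33}, …, giving 9 two-element pairs; the single value 26 (it cannot pair with itself since the integers are distinct); and 8 integers whose partner 52−x falls outside [17,43].
By the pigeonhole principle, treating each of those 18 groups as a pigeonhole, one can pick one integer per group — 18 integers — with no two summing to 52.
The 19th integer lands in an occupied pair, forcing a sum of 52.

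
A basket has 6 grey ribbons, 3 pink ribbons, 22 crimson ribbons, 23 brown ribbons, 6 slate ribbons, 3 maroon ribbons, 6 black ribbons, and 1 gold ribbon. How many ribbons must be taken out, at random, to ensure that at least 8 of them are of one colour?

An adversary could hand out at most 7 ribbons per colour (6 colours run out sooner): 6 + 3 + 7 + 7 + 6 + 3 + 6 + 1 = 39 ribbons and still no colour has 8.
By the pigeonhole principle, one more ribbon lands in a colour already at 7, so 40 draws are enough and 39 are not.

40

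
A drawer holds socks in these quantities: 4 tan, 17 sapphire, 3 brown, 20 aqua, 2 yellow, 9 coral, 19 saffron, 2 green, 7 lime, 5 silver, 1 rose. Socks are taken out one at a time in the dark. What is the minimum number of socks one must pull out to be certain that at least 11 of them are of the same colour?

64

By pigeonhole, put each drawn sock into a box by colour. The largest draw with every box below 11 takes min(count, 10) from each colour; colours with fewer than 10 contribute all they have.
Σ min(cᵢ, 10) = 4 + 10 + 3 + 10 + 2 + 9 + 10 + 2 + 7 + 5 + 1 = 63.
Draw number 63 + 1 = 64 must push one box to 11.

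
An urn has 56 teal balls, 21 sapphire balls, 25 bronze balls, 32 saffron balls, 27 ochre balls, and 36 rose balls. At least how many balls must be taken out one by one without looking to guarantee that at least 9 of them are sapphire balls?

In the worst case for collecting sapphire balls, every non-sapphire ball comes out first.
There are 56 + 25 + 32 + 27 + 36 = 176 non-sapphire balls altogether.
After those, each further ball must be sapphire, so 176 + 9 = 185 draws guarantee 9 sapphire balls.

185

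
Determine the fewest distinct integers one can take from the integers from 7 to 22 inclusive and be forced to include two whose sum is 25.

11

Two chosen integers sum to 25 exactly when both halves of some pair {x, 25−x} with 7 ≤ x ≤ 25−x ≤ 18 are chosen — 6 such pairs.
The remaining 4 elements (those with no distinct partner in range) can never complete a 25-sum, so the worst case takes all of them and one from each pair: 4 + 6 = 10.
By the pigeonhole principle, the 11th integer has to be the second member of some pair, so 10 + 1 = 11.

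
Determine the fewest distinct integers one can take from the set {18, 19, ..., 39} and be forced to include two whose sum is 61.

14

A set avoiding the sum 61 can contain at most one of each pair {x, 61−x}, plus the 4 elements whose complement lies outside the range.
The integers 18, …, 30 (13 of them) are such a set: any two sum to at least 18+19 = 37 and at most 29+30 = 59 < 61.
By the pigeonhole principle, any 14th integer completes one of the 9 pairs, so 14 choices force a sum of 61.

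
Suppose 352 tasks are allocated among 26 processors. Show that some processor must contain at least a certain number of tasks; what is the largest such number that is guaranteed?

By pigeonhole, the 26 processors are the holes and the 352 tasks are the pigeons.
If every processor held at most 13 tasks, the total would be at most 26 × 13 = 338, which is less than 352.
So some processor holds at least ⌈352/26⌉ = 14 tasks.

14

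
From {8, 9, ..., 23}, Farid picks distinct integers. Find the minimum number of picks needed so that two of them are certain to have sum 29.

Two chosen integers sum to 29 exactly when both halves of some pair {x, 29−x} with 8 ≤ x ≤ 29−x ≤ 21 are chosen — 7 such pairs.
The remaining 2 elements (those with no distinct partner in range) can never complete a 29-sum, so the worst case takes all of them and one from each pair: 2 + 7 = 9.
By pigeonhole, the 10th integer has to be the second member of some pair, so 9 + 1 = 10.

10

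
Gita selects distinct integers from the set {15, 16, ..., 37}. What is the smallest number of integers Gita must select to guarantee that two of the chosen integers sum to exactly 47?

15

Group the elements by complementary pair {x, 47−x}: {15,32}, {16,31}, {17,30}, …, giving 9 two-element pairs and 5 integers whose partner 47−x falls outside [15,37].
By the pigeonhole principle, treating each of those 14 groups as a pigeonhole, one can pick one integer per group — 14 integers — with no two summing to 47.
The 15th integer lands in an occupied pair, forcing a sum of 47.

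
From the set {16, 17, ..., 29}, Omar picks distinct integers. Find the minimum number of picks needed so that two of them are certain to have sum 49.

A set avoiding the sum 49 can contain at most one of each pair {x, 49−x}, plus the 4 elements whose complement lies outside the range.
The integers 16, …, 24 (9 of them) are such a set: any two sum to at least 16+17 = 33 and at most 23+24 = 47 < 49.
Pigeonhole: any 10th integer completes one of the 5 pairs, so 10 choices force a sum of 49.

10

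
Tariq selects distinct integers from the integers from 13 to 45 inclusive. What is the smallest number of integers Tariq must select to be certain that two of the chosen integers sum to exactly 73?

Group the elements by complementary pair {x, 73−x}: {28,45}, {29,44}, {30,43}, …, giving 9 two-element pairs and 15 integers whose partner 73−x falls outside [13,45].
Treating each of those 24 groups as a pigeonhole, one can pick one integer per group — 24 integers — with no two summing to 73.
The 25th integer lands in an occupied pair, forcing a sum of 73.

25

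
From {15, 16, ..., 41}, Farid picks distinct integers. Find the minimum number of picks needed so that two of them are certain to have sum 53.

16

Group the elements by complementary pair {x, 53−x}: {15,38}, {16,37}, {17,36}, …, giving 12 two-element pairs and 3 integers whose partner 53−x falls outside [15,41].
By the pigeonhole principle, treating each of those 15 groups as a pigeonhole, one can pick one integer per group — 15 integers — with no two summing to 53.
The 16th integer lands in an occupied pair, forcing a sum of 53.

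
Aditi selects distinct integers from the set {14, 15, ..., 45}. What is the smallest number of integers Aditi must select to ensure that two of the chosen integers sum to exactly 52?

Two chosen integers sum to 52 exactly when both halves of some pair {x, 52−x} with 14 ≤ x ≤ 52−x ≤ 38 are chosen — 12 such pairs.
The remaining 8 elements (those with no distinct partner in range) can never complete a 52-sum, so the worst case takes all of them and one from each pair: 8 + 12 = 20.
By the pigeonhole principle, the 21st integer has to be the second member of some pair, so 20 + 1 = 21.

21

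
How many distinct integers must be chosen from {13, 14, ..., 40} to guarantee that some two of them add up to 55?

Two chosen integers sum to 55 exactly when both halves of some pair {x, 55−x} with 15 ≤ x ≤ 55−x ≤ 40 are chosen — 13 such pairs.
The remaining 2 elements (those with no distinct partner in range) can never complete a 55-sum, so the worst case takes all of them and one from each pair: 2 + 13 = 15.
Pigeonhole: the 16th integer has to be the second member of some pair, so 15 + 1 = 16.

16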